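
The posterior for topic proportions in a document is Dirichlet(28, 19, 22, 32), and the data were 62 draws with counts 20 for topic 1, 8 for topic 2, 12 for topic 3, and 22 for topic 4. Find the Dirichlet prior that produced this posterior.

Dirichlet(8, 11, 10, 10)

For a Dirichlet(α) prior with multinomial counts c, the posterior is Dirichlet(α + c) componentwise.
Subtract each count from the matching posterior parameter: 28−20=8, 19−8=11, 22−12=10, 32−22=10.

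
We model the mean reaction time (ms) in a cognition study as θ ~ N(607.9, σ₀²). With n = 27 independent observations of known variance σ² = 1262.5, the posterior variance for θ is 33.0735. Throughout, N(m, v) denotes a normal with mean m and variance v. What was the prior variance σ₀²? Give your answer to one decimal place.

For the Normal–Normal model with known σ², precisions add: τ_n = τ₀ + n/σ².
So 1/σ₀² = 1/33.0735 − 27/1262.5 = 0.030236 − 0.021386 = 0.008850.
Hence σ₀² = 1/0.008850 ≈ 113.0.

σ₀² = 113.0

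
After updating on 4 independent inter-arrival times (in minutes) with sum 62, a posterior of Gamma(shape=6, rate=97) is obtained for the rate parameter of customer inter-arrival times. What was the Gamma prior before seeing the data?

Gamma(shape=2, rate=35)

Gamma–exponential conjugacy: posterior shape = α + n, posterior rate = β + Σtᵢ.
So α = 6 − 4 = 2 and β = 97 − 62 = 35.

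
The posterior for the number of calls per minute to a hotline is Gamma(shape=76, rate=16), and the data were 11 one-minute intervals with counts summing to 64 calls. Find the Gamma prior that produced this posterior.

Gamma(shape=12, rate=5)

Gamma–Poisson conjugacy: posterior shape = α + Σxᵢ, posterior rate = β + n.
So α = 76 − 64 = 12 and β = 16 − 11 = 5.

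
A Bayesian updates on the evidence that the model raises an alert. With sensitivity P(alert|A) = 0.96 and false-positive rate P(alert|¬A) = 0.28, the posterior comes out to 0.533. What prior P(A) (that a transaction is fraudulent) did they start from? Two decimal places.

In odds form, posterior odds = prior odds × likelihood ratio, so prior odds = posterior odds ÷ LR.
Posterior odds = 0.533/(1−0.533) = 1.1413. LR = 0.96/0.28 = 3.4286.
Prior odds = 1.1413/3.4286 = 0.3329, so P(A) = 0.3329/(1+0.3329) ≈ 0.25.

P(A) = 0.25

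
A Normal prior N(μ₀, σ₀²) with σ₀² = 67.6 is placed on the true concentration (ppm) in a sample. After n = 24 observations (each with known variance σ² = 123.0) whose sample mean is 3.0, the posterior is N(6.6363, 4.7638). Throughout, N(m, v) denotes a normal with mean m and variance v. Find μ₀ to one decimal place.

With known observation variance, the Normal–Normal posterior has precision τ_n = τ₀ + n/σ² and mean μ_n = (τ₀μ₀ + (n/σ²)x̄)/τ_n.
Here τ₀ = 1/67.6 = 0.014793 and τ_data = 24/123.0 = 0.195122, so τ_n = 0.209915.
Rearranging for μ₀: μ₀ = (μ_n·τ_n − τ_data·x̄)/τ₀ = (6.6363·0.209915 − 0.195122·3.0) / 0.014793 = 0.807693/0.014793 ≈ 54.6.

μ₀ = 54.6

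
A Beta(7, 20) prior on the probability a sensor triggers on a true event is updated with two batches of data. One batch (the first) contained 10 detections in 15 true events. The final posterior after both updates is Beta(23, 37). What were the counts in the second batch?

Sequential conjugate updates are equivalent to a single update on the pooled data, so total successes = posterior α − prior α and total failures = posterior β − prior β.
Total across both batches: 23−7=16 detections, 37−20=17 misses.
Subtract the first batch: 16−10=6 detections and 17−5=12 misses.

6 detections and 12 misses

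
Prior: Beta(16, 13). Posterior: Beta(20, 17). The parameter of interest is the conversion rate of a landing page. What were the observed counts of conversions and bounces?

A Beta(a, b) prior with s successes and f failures in binomial data gives a Beta(a+s, b+f) posterior.
So s = 20 − 16 = 4 and f = 17 − 13 = 4.

4 conversions and 4 bounces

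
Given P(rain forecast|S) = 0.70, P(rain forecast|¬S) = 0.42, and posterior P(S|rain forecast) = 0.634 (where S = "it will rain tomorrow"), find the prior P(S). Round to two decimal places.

P(S) = 0.51

In odds form, posterior odds = prior odds × likelihood ratio, so prior odds = posterior odds ÷ LR.
Posterior odds = 0.634/(1−0.634) = 1.7322. LR = 0.70/0.42 = 1.6667.
Prior odds = 1.7322/1.6667 = 1.0393, so P(S) = 1.0393/(1+1.0393) ≈ 0.51.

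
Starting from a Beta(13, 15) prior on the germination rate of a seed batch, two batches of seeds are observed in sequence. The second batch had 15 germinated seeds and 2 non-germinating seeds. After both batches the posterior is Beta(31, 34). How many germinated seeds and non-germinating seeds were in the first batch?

Sequential conjugate updates are equivalent to a single update on the pooled data, so total successes = posterior α − prior α and total failures = posterior β − prior β.
Total across both batches: 31−13=18 germinated seeds, 34−15=19 non-germinating seeds.
Subtract the second batch: 18−15=3 germinated seeds and 19−2=17 non-germinating seeds.

3 germinated seeds and 17 non-germinating seeds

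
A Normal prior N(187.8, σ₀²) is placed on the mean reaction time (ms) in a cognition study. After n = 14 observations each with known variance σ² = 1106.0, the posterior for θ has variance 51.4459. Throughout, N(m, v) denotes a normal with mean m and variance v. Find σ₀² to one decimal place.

σ₀² = 147.5

Posterior precision equals prior precision plus data precision: 1/σ_n² = 1/σ₀² + n/σ².
So 1/σ₀² = 1/51.4459 − 14/1106.0 = 0.019438 − 0.012658 = 0.006780.
Hence σ₀² = 1/0.006780 ≈ 147.5.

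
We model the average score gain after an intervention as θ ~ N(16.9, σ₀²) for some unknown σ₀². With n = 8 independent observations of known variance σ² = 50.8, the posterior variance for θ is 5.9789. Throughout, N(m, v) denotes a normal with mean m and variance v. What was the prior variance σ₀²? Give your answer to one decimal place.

σ₀² = 102.3

For the Normal–Normal model with known σ², precisions add: τ_n = τ₀ + n/σ².
So 1/σ₀² = 1/5.9789 − 8/50.8 = 0.167255 − 0.157480 = 0.009775.
Hence σ₀² = 1/0.009775 ≈ 102.3.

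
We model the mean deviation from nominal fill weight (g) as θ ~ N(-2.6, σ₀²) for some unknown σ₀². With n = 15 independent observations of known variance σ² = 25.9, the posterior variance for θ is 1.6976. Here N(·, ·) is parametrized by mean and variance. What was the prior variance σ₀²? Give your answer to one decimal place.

σ₀² = 100.8

For the Normal–Normal model with known σ², precisions add: τ_n = τ₀ + n/σ².
So 1/σ₀² = 1/1.6976 − 15/25.9 = 0.589067 − 0.579151 = 0.009916.
Hence σ₀² = 1/0.009916 ≈ 100.8.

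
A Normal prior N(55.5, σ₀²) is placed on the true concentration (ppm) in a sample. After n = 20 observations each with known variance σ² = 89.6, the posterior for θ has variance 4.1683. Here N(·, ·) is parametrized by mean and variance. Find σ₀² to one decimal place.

σ₀² = 59.9

For the Normal–Normal model with known σ², precisions add: τ_n = τ₀ + n/σ².
So 1/σ₀² = 1/4.1683 − 20/89.6 = 0.239906 − 0.223214 = 0.016692.
Hence σ₀² = 1/0.016692 ≈ 59.9.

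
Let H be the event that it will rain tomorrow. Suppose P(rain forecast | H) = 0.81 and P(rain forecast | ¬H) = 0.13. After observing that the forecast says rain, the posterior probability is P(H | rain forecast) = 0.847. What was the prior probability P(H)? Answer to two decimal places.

In odds form, posterior odds = prior odds × likelihood ratio, so prior odds = posterior odds ÷ LR.
Posterior odds = 0.847/(1−0.847) = 5.5359. LR = 0.81/0.13 = 6.2308.
Prior odds = 5.5359/6.2308 = 0.8885, so P(H) = 0.8885/(1+0.8885) ≈ 0.47.

P(H) = 0.47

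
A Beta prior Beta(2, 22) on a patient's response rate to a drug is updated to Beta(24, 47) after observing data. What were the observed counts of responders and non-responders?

Beta is conjugate to the binomial likelihood: posterior = Beta(α+s, β+f).
So s = 24 − 2 = 22 and f = 47 − 22 = 25.

22 responders and 25 non-responders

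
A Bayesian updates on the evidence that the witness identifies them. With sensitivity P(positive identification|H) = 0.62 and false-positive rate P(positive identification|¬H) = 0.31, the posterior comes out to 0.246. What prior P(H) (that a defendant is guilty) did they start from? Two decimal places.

In odds form, posterior odds = prior odds × likelihood ratio, so prior odds = posterior odds ÷ LR.
Posterior odds = 0.246/(1−0.246) = 0.3263. LR = 0.62/0.31 = 2.0000.
Prior odds = 0.3263/2.0000 = 0.1631, so P(H) = 0.1631/(1+0.1631) ≈ 0.14.

P(H) = 0.14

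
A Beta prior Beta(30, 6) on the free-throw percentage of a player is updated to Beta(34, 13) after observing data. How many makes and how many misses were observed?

4 makes and 7 misses

A Beta(a, b) prior with s successes and f failures in binomial data gives a Beta(a+s, b+f) posterior.
Match parameters: s=34−30=4, f=13−6=7.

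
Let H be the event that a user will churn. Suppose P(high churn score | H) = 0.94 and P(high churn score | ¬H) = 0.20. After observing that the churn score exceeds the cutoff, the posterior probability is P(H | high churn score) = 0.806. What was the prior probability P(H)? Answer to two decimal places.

P(H) = 0.47

In odds form, posterior odds = prior odds × likelihood ratio, so prior odds = posterior odds ÷ LR.
Posterior odds = 0.806/(1−0.806) = 4.1546. LR = 0.94/0.20 = 4.7000.
Prior odds = 4.1546/4.7000 = 0.8840, so P(H) = 0.8840/(1+0.8840) ≈ 0.47.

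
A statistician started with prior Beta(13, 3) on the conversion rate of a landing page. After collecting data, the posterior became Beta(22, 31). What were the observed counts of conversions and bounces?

9 conversions and 28 bounces

Beta is conjugate to the binomial likelihood: posterior = Beta(a+s, b+f).
So s = 22 − 13 = 9 and f = 31 − 3 = 28.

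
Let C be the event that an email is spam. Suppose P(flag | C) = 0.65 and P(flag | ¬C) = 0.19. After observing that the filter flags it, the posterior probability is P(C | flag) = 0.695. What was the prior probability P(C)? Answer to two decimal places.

P(C) = 0.40

Bayes' rule in odds form gives O(C|E) = O(C)·[P(E|C)/P(E|¬C)], hence O(C) = O(C|E)/LR.
Posterior odds = 0.695/(1−0.695) = 2.2787. LR = 0.65/0.19 = 3.4211.
Prior odds = 2.2787/3.4211 = 0.6661, so P(C) = 0.6661/(1+0.6661) ≈ 0.40.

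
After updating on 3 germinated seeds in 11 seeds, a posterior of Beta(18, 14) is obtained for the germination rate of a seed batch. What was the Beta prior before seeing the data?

Beta(15, 6)

Beta is conjugate to the binomial likelihood: posterior = Beta(a+s, b+f).
So a = 18 − 3 = 15 and b = 14 − 8 = 6.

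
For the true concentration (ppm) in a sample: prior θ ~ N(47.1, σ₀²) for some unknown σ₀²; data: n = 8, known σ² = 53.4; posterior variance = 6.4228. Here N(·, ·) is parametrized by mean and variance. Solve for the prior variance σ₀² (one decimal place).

σ₀² = 170.0

Posterior precision equals prior precision plus data precision: 1/σ_n² = 1/σ₀² + n/σ².
So 1/σ₀² = 1/6.4228 − 8/53.4 = 0.155695 − 0.149813 = 0.005882.
Hence σ₀² = 1/0.005882 ≈ 170.0.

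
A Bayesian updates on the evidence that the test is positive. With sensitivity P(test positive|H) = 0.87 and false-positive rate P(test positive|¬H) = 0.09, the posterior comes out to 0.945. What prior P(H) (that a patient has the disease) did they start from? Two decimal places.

P(H) = 0.64

In odds form, posterior odds = prior odds × likelihood ratio, so prior odds = posterior odds ÷ LR.
Posterior odds = 0.945/(1−0.945) = 17.1818. LR = 0.87/0.09 = 9.6667.
Prior odds = 17.1818/9.6667 = 1.7774, so P(H) = 1.7774/(1+1.7774) ≈ 0.64.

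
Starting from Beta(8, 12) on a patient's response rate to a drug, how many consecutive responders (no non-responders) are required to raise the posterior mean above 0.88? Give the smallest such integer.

k = 81

After k responders and 0 non-responders the posterior is Beta(8+k, 12), with mean (8+k)/(8+12+k).
Set (8+k)/(20+k) > 0.88 and solve: k > (0.88·20 − 8)/(1 − 0.88) = 80.000.
The smallest integer exceeding 80.000 is 81, and checking k=81: (89)/(101) = 0.8812 > 0.88.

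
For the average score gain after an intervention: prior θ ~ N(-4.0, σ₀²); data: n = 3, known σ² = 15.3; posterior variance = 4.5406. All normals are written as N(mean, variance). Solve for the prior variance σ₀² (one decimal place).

Posterior precision equals prior precision plus data precision: 1/σ_n² = 1/σ₀² + n/σ².
So 1/σ₀² = 1/4.5406 − 3/15.3 = 0.220235 − 0.196078 = 0.024157.
Hence σ₀² = 1/0.024157 ≈ 41.4.

σ₀² = 41.4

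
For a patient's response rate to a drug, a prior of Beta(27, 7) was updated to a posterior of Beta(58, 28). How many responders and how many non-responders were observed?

A Beta(a, b) prior with s successes and f failures in binomial data gives a Beta(a+s, b+f) posterior.
So s = 58 − 27 = 31 and f = 28 − 7 = 21.

31 responders and 21 non-responders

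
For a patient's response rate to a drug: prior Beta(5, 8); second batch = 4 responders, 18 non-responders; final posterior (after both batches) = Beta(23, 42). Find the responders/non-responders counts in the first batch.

14 responders and 16 non-responders

Because Beta–binomial updating is additive in the counts, the combined data contributed (α_post−α_prior, β_post−β_prior) successes and failures.
Total across both batches: 23−5=18 responders, 42−8=34 non-responders.
Subtract the second batch: 18−4=14 responders and 34−18=16 non-responders.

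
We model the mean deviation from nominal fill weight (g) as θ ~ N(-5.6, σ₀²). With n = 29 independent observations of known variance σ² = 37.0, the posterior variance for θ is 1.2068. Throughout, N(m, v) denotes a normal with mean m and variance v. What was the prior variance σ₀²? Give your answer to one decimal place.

For the Normal–Normal model with known σ², precisions add: τ_n = τ₀ + n/σ².
So 1/σ₀² = 1/1.2068 − 29/37.0 = 0.828638 − 0.783784 = 0.044854.
Hence σ₀² = 1/0.044854 ≈ 22.3.

σ₀² = 22.3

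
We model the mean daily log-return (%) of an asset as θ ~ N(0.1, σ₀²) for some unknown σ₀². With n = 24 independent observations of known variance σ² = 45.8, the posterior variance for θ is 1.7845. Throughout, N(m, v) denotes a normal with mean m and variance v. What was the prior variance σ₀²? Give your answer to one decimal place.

σ₀² = 27.5

Posterior precision equals prior precision plus data precision: 1/σ_n² = 1/σ₀² + n/σ².
So 1/σ₀² = 1/1.7845 − 24/45.8 = 0.560381 − 0.524017 = 0.036364.
Hence σ₀² = 1/0.036364 ≈ 27.5.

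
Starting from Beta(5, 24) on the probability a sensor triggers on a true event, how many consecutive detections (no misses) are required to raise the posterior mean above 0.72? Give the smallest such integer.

After k detections and 0 misses the posterior is Beta(5+k, 24), with mean (5+k)/(5+24+k).
Set (5+k)/(29+k) > 0.72 and solve: k > (0.72·29 − 5)/(1 − 0.72) = 56.714.
The smallest integer exceeding 56.714 is 57, and checking k=57: (62)/(86) = 0.7209 > 0.72.

k = 57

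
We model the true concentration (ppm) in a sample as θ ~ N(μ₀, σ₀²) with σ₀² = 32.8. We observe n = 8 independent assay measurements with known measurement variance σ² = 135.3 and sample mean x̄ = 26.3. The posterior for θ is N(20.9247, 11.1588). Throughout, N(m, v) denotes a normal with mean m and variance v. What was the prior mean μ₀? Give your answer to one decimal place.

μ₀ = 10.5

The posterior mean is a precision-weighted average: μ_n = (τ₀μ₀ + τ_data·x̄)/(τ₀+τ_data), with τ₀=1/σ₀² and τ_data=n/σ².
Here τ₀ = 1/32.8 = 0.030488 and τ_data = 8/135.3 = 0.059128, so τ_n = 0.089616.
Rearranging for μ₀: μ₀ = (μ_n·τ_n − τ_data·x̄)/τ₀ = (20.9247·0.089616 − 0.059128·26.3) / 0.030488 = 0.320122/0.030488 ≈ 10.5.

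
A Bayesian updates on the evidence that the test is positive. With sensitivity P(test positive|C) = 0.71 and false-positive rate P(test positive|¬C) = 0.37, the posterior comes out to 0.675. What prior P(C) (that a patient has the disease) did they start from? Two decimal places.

P(C) = 0.52

In odds form, posterior odds = prior odds × likelihood ratio, so prior odds = posterior odds ÷ LR.
Posterior odds = 0.675/(1−0.675) = 2.0769. LR = 0.71/0.37 = 1.9189.
Prior odds = 2.0769/1.9189 = 1.0823, so P(C) = 1.0823/(1+1.0823) ≈ 0.52.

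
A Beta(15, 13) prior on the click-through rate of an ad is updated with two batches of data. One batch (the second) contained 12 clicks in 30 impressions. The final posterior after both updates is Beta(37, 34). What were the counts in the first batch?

Because Beta–binomial updating is additive in the counts, the combined data contributed (α_post−α_prior, β_post−β_prior) successes and failures.
Total across both batches: 37−15=22 clicks, 34−13=21 non-clicks.
Subtract the second batch: 22−12=10 clicks and 21−18=3 non-clicks.

10 clicks and 3 non-clicks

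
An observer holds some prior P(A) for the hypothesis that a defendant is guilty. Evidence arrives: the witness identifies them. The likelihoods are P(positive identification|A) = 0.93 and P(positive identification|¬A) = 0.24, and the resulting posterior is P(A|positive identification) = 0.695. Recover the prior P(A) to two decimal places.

Bayes' rule in odds form gives O(A|E) = O(A)·[P(E|A)/P(E|¬A)], hence O(A) = O(A|E)/LR.
Posterior odds = 0.695/(1−0.695) = 2.2787. LR = 0.93/0.24 = 3.8750.
Prior odds = 2.2787/3.8750 = 0.5881, so P(A) = 0.5881/(1+0.5881) ≈ 0.37.

P(A) = 0.37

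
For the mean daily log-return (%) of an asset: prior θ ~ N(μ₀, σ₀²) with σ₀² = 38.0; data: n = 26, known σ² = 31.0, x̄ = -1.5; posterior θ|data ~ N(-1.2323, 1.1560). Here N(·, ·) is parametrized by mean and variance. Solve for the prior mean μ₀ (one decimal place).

μ₀ = 7.3

With known observation variance, the Normal–Normal posterior has precision τ_n = τ₀ + n/σ² and mean μ_n = (τ₀μ₀ + (n/σ²)x̄)/τ_n.
Here τ₀ = 1/38.0 = 0.026316 and τ_data = 26/31.0 = 0.838710, so τ_n = 0.865026.
Rearranging for μ₀: μ₀ = (μ_n·τ_n − τ_data·x̄)/τ₀ = (-1.2323·0.865026 − 0.838710·-1.5) / 0.026316 = 0.192093/0.026316 ≈ 7.3.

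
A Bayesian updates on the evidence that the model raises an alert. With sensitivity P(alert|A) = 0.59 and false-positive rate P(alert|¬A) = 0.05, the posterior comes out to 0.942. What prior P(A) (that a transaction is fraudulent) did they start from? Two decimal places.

P(A) = 0.58

Bayes' rule in odds form gives O(A|E) = O(A)·[P(E|A)/P(E|¬A)], hence O(A) = O(A|E)/LR.
Posterior odds = 0.942/(1−0.942) = 16.2414. LR = 0.59/0.05 = 11.8000.
Prior odds = 16.2414/11.8000 = 1.3764, so P(A) = 1.3764/(1+1.3764) ≈ 0.58.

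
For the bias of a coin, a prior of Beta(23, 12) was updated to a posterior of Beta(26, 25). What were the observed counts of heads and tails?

3 heads and 13 tails

Beta is conjugate to the binomial likelihood: posterior = Beta(α+s, β+f).
Match parameters: s=26−23=3, f=25−12=13.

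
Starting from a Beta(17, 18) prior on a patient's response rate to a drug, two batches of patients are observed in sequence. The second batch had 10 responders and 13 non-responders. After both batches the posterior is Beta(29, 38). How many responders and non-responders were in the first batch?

2 responders and 7 non-responders

Because Beta–binomial updating is additive in the counts, the combined data contributed (α_post−α_prior, β_post−β_prior) successes and failures.
Total across both batches: 29−17=12 responders, 38−18=20 non-responders.
Subtract the second batch: 12−10=2 responders and 20−13=7 non-responders.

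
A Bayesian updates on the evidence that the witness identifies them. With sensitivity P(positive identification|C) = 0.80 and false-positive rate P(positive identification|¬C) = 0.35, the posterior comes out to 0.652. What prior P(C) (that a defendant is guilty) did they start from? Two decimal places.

In odds form, posterior odds = prior odds × likelihood ratio, so prior odds = posterior odds ÷ LR.
Posterior odds = 0.652/(1−0.652) = 1.8736. LR = 0.80/0.35 = 2.2857.
Prior odds = 1.8736/2.2857 = 0.8197, so P(C) = 0.8197/(1+0.8197) ≈ 0.45.

P(C) = 0.45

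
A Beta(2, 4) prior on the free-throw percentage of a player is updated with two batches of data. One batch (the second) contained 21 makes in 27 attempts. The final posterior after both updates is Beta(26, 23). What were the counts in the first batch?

3 makes and 13 misses

Because Beta–binomial updating is additive in the counts, the combined data contributed (α_post−α_prior, β_post−β_prior) successes and failures.
Total across both batches: 26−2=24 makes, 23−4=19 misses.
Subtract the second batch: 24−21=3 makes and 19−6=13 misses.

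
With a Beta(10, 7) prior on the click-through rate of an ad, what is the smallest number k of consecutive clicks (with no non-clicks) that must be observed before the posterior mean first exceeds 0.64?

After k clicks and 0 non-clicks the posterior is Beta(10+k, 7), with mean (10+k)/(10+7+k).
Set (10+k)/(17+k) > 0.64 and solve: k > (0.64·17 − 10)/(1 − 0.64) = 2.444.
The smallest integer exceeding 2.444 is 3.

k = 3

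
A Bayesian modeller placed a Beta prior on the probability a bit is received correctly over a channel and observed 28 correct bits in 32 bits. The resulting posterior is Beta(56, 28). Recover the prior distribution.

Under Beta–binomial conjugacy the posterior parameters are (α+s, β+f).
So α = 56 − 28 = 28 and β = 28 − 4 = 24.

Beta(28, 24)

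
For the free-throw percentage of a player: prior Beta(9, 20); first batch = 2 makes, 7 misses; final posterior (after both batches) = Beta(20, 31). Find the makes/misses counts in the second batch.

Sequential conjugate updates are equivalent to a single update on the pooled data, so total successes = posterior α − prior α and total failures = posterior β − prior β.
Total across both batches: 20−9=11 makes, 31−20=11 misses.
Subtract the first batch: 11−2=9 makes and 11−7=4 misses.

9 makes and 4 misses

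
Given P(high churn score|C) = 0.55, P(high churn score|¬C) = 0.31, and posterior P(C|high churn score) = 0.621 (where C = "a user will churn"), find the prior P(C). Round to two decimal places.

P(C) = 0.48

In odds form, posterior odds = prior odds × likelihood ratio, so prior odds = posterior odds ÷ LR.
Posterior odds = 0.621/(1−0.621) = 1.6385. LR = 0.55/0.31 = 1.7742.
Prior odds = 1.6385/1.7742 = 0.9235, so P(C) = 0.9235/(1+0.9235) ≈ 0.48.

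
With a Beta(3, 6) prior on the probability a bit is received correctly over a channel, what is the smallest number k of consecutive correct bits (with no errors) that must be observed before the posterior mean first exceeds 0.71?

After k correct bits and 0 errors the posterior is Beta(3+k, 6), with mean (3+k)/(3+6+k).
Set (3+k)/(9+k) > 0.71 and solve: k > (0.71·9 − 3)/(1 − 0.71) = 11.690.
The smallest integer exceeding 11.690 is 12.

k = 12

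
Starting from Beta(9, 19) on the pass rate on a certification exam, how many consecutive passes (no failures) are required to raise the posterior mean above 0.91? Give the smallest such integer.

After k passes and 0 failures the posterior is Beta(9+k, 19), with mean (9+k)/(9+19+k).
Set (9+k)/(28+k) > 0.91 and solve: k > (0.91·28 − 9)/(1 − 0.91) = 183.111.
The smallest integer exceeding 183.111 is 184.

k = 184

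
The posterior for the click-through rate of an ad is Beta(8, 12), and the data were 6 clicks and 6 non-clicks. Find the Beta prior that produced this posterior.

Beta(2, 6)

Beta is conjugate to the binomial likelihood: posterior = Beta(α+s, β+f).
So α = 8 − 6 = 2 and β = 12 − 6 = 6.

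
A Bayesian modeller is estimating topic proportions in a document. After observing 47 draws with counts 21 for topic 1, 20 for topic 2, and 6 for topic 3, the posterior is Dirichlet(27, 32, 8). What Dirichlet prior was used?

For a Dirichlet(α) prior with multinomial counts c, the posterior is Dirichlet(α + c) componentwise.
Subtract each count from the matching posterior parameter: 27−21=6, 32−20=12, 8−6=2.

Dirichlet(6, 12, 2)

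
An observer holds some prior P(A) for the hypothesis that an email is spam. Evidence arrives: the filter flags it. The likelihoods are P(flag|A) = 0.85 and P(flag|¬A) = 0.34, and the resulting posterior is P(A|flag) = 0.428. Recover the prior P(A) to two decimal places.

Bayes' rule in odds form gives O(A|E) = O(A)·[P(E|A)/P(E|¬A)], hence O(A) = O(A|E)/LR.
Posterior odds = 0.428/(1−0.428) = 0.7483. LR = 0.85/0.34 = 2.5000.
Prior odds = 0.7483/2.5000 = 0.2993, so P(A) = 0.2993/(1+0.2993) ≈ 0.23.

P(A) = 0.23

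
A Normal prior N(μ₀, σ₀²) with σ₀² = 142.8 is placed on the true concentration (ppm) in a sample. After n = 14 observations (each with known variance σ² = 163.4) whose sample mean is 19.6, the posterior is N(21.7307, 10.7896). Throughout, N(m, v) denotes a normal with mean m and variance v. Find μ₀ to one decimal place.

With known observation variance, the Normal–Normal posterior has precision τ_n = τ₀ + n/σ² and mean μ_n = (τ₀μ₀ + (n/σ²)x̄)/τ_n.
Here τ₀ = 1/142.8 = 0.007003 and τ_data = 14/163.4 = 0.085679, so τ_n = 0.092682.
Rearranging for μ₀: μ₀ = (μ_n·τ_n − τ_data·x̄)/τ₀ = (21.7307·0.092682 − 0.085679·19.6) / 0.007003 = 0.334736/0.007003 ≈ 47.8.

μ₀ = 47.8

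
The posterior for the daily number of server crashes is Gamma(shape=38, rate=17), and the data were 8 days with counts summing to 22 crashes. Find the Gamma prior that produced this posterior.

Gamma(shape=16, rate=9)

Gamma–Poisson conjugacy: posterior shape = α + Σxᵢ, posterior rate = β + n.
So α = 38 − 22 = 16 and β = 17 − 8 = 9.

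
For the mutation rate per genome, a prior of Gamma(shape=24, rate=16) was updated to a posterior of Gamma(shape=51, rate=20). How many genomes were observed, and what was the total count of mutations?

A Gamma(α, β) prior (rate parametrization) on a Poisson rate with n observations summing to S gives posterior Gamma(α+S, β+n).
Matching: Σxᵢ = 51 − 24 = 27 and n = 20 − 16 = 4.

n = 4 genomes with total 27 mutations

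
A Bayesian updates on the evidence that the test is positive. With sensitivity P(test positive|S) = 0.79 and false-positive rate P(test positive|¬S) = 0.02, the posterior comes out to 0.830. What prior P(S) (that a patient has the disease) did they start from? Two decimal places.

P(S) = 0.11

In odds form, posterior odds = prior odds × likelihood ratio, so prior odds = posterior odds ÷ LR.
Posterior odds = 0.830/(1−0.830) = 4.8824. LR = 0.79/0.02 = 39.5000.
Prior odds = 4.8824/39.5000 = 0.1236, so P(S) = 0.1236/(1+0.1236) ≈ 0.11.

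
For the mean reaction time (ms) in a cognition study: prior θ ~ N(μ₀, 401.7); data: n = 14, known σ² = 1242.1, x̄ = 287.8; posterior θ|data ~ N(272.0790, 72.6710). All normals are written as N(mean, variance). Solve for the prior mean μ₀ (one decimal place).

μ₀ = 200.9

The posterior mean is a precision-weighted average: μ_n = (τ₀μ₀ + τ_data·x̄)/(τ₀+τ_data), with τ₀=1/σ₀² and τ_data=n/σ².
Here τ₀ = 1/401.7 = 0.002489 and τ_data = 14/1242.1 = 0.011271, so τ_n = 0.013760.
Rearranging for μ₀: μ₀ = (μ_n·τ_n − τ_data·x̄)/τ₀ = (272.0790·0.013760 − 0.011271·287.8) / 0.002489 = 0.500013/0.002489 ≈ 200.9.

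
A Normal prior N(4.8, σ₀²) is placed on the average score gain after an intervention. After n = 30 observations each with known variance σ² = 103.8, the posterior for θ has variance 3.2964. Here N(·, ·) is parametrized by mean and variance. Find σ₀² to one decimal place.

σ₀² = 69.7

Posterior precision equals prior precision plus data precision: 1/σ_n² = 1/σ₀² + n/σ².
So 1/σ₀² = 1/3.2964 − 30/103.8 = 0.303361 − 0.289017 = 0.014344.
Hence σ₀² = 1/0.014344 ≈ 69.7.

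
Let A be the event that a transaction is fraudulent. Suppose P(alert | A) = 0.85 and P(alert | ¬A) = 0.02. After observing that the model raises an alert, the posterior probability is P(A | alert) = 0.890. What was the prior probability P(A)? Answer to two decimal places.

P(A) = 0.16

In odds form, posterior odds = prior odds × likelihood ratio, so prior odds = posterior odds ÷ LR.
Posterior odds = 0.890/(1−0.890) = 8.0909. LR = 0.85/0.02 = 42.5000.
Prior odds = 8.0909/42.5000 = 0.1904, so P(A) = 0.1904/(1+0.1904) ≈ 0.16.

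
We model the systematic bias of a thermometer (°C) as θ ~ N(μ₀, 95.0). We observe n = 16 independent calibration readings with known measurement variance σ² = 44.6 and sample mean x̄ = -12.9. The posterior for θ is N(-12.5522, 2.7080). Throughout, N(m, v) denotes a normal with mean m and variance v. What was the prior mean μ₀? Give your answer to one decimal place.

With known observation variance, the Normal–Normal posterior has precision τ_n = τ₀ + n/σ² and mean μ_n = (τ₀μ₀ + (n/σ²)x̄)/τ_n.
Here τ₀ = 1/95.0 = 0.010526 and τ_data = 16/44.6 = 0.358744, so τ_n = 0.369270.
Rearranging for μ₀: μ₀ = (μ_n·τ_n − τ_data·x̄)/τ₀ = (-12.5522·0.369270 − 0.358744·-12.9) / 0.010526 = -0.007353/0.010526 ≈ -0.7.

μ₀ = -0.7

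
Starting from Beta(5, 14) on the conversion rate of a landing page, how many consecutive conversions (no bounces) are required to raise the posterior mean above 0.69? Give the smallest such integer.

After k conversions and 0 bounces the posterior is Beta(5+k, 14), with mean (5+k)/(5+14+k).
Set (5+k)/(19+k) > 0.69 and solve: k > (0.69·19 − 5)/(1 − 0.69) = 26.161.
The smallest integer exceeding 26.161 is 27, and checking k=27: (32)/(46) = 0.6957 > 0.69.

k = 27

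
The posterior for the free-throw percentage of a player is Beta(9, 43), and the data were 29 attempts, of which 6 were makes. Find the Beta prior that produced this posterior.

Beta is conjugate to the binomial likelihood: posterior = Beta(a+s, b+f).
So a = 9 − 6 = 3 and b = 43 − 23 = 20.

Beta(3, 20)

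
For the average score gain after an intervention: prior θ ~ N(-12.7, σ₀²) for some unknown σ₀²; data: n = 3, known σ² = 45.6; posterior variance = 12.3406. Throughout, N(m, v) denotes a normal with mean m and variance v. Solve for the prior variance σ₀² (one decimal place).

For the Normal–Normal model with known σ², precisions add: τ_n = τ₀ + n/σ².
So 1/σ₀² = 1/12.3406 − 3/45.6 = 0.081033 − 0.065789 = 0.015244.
Hence σ₀² = 1/0.015244 ≈ 65.6.

σ₀² = 65.6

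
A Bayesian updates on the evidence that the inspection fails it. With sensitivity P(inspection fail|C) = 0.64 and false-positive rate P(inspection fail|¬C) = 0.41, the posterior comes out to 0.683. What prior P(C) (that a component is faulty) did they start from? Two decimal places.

In odds form, posterior odds = prior odds × likelihood ratio, so prior odds = posterior odds ÷ LR.
Posterior odds = 0.683/(1−0.683) = 2.1546. LR = 0.64/0.41 = 1.5610.
Prior odds = 2.1546/1.5610 = 1.3803, so P(C) = 1.3803/(1+1.3803) ≈ 0.58.

P(C) = 0.58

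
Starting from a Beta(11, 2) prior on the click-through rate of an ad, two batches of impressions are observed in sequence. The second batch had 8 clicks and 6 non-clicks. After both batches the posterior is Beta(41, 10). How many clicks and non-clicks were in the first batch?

Because Beta–binomial updating is additive in the counts, the combined data contributed (α_post−α_prior, β_post−β_prior) successes and failures.
Total across both batches: 41−11=30 clicks, 10−2=8 non-clicks.
Subtract the second batch: 30−8=22 clicks and 8−6=2 non-clicks.

22 clicks and 2 non-clicks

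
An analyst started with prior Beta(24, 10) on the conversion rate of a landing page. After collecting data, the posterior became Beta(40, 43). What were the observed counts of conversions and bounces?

16 conversions and 33 bounces

Under Beta–binomial conjugacy the posterior parameters are (α+s, β+f).
So s = 40 − 24 = 16 and f = 43 − 10 = 33.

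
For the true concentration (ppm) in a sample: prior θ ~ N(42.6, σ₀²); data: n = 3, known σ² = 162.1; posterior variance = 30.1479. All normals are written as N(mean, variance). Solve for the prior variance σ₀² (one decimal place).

Posterior precision equals prior precision plus data precision: 1/σ_n² = 1/σ₀² + n/σ².
So 1/σ₀² = 1/30.1479 − 3/162.1 = 0.033170 − 0.018507 = 0.014663.
Hence σ₀² = 1/0.014663 ≈ 68.2.

σ₀² = 68.2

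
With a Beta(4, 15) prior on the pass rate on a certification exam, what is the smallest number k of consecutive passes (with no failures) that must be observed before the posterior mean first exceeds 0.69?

k = 30

After k passes and 0 failures the posterior is Beta(4+k, 15), with mean (4+k)/(4+15+k).
Set (4+k)/(19+k) > 0.69 and solve: k > (0.69·19 − 4)/(1 − 0.69) = 29.387.
The smallest integer exceeding 29.387 is 30, and checking k=30: (34)/(49) = 0.6939 > 0.69.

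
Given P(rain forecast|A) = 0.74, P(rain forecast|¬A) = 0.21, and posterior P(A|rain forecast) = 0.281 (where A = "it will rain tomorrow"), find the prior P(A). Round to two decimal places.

P(A) = 0.10

Bayes' rule in odds form gives O(A|E) = O(A)·[P(E|A)/P(E|¬A)], hence O(A) = O(A|E)/LR.
Posterior odds = 0.281/(1−0.281) = 0.3908. LR = 0.74/0.21 = 3.5238.
Prior odds = 0.3908/3.5238 = 0.1109, so P(A) = 0.1109/(1+0.1109) ≈ 0.10.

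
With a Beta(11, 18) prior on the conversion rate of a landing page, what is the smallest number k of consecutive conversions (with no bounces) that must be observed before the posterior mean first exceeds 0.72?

k = 36

After k conversions and 0 bounces the posterior is Beta(11+k, 18), with mean (11+k)/(11+18+k).
Set (11+k)/(29+k) > 0.72 and solve: k > (0.72·29 − 11)/(1 − 0.72) = 35.286.
The smallest integer exceeding 35.286 is 36, and checking k=36: (47)/(65) = 0.7231 > 0.72.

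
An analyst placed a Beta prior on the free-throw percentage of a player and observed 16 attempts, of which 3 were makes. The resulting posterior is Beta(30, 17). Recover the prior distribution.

Beta(27, 4)

A Beta(α, β) prior with s successes and f failures in binomial data gives a Beta(α+s, β+f) posterior.
Subtract the data counts: 30−3=27, 17−13=4.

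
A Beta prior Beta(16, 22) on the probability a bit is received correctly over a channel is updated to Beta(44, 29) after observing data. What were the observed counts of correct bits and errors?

A Beta(a, b) prior with s successes and f failures in binomial data gives a Beta(a+s, b+f) posterior.
Match parameters: s=44−16=28, f=29−22=7.

28 correct bits and 7 errors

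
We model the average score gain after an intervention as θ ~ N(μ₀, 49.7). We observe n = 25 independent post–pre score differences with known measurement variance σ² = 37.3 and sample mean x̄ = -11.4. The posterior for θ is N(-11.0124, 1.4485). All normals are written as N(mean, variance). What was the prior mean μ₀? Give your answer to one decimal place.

μ₀ = 1.9

The posterior mean is a precision-weighted average: μ_n = (τ₀μ₀ + τ_data·x̄)/(τ₀+τ_data), with τ₀=1/σ₀² and τ_data=n/σ².
Here τ₀ = 1/49.7 = 0.020121 and τ_data = 25/37.3 = 0.670241, so τ_n = 0.690362.
Rearranging for μ₀: μ₀ = (μ_n·τ_n − τ_data·x̄)/τ₀ = (-11.0124·0.690362 − 0.670241·-11.4) / 0.020121 = 0.038205/0.020121 ≈ 1.9.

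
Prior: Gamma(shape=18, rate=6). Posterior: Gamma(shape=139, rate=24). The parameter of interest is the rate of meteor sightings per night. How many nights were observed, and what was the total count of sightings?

A Gamma(α, β) prior (rate parametrization) on a Poisson rate with n observations summing to S gives posterior Gamma(α+S, β+n).
Matching: Σxᵢ = 139 − 18 = 121 and n = 24 − 6 = 18.

n = 18 nights with total 121 sightings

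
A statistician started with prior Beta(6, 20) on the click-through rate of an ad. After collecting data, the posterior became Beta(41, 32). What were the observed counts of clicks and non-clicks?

A Beta(α, β) prior with s successes and f failures in binomial data gives a Beta(α+s, β+f) posterior.
So s = 41 − 6 = 35 and f = 32 − 20 = 12.

35 clicks and 12 non-clicks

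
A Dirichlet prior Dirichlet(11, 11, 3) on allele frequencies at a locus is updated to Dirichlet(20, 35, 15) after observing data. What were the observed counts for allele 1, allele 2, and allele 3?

counts (9, 24, 12)

For a Dirichlet(α) prior with multinomial counts c, the posterior is Dirichlet(α + c) componentwise.
Counts are posterior − prior componentwise: 20−11=9, 35−11=24, 15−3=12.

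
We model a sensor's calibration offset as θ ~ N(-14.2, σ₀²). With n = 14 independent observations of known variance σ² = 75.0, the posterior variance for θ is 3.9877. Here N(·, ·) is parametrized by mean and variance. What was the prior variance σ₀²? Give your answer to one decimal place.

Posterior precision equals prior precision plus data precision: 1/σ_n² = 1/σ₀² + n/σ².
So 1/σ₀² = 1/3.9877 − 14/75.0 = 0.250771 − 0.186667 = 0.064104.
Hence σ₀² = 1/0.064104 ≈ 15.6.

σ₀² = 15.6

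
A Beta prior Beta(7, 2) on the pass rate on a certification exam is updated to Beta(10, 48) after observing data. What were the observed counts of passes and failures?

A Beta(a, b) prior with s successes and f failures in binomial data gives a Beta(a+s, b+f) posterior.
Match parameters: s=10−7=3, f=48−2=46.

3 passes and 46 failures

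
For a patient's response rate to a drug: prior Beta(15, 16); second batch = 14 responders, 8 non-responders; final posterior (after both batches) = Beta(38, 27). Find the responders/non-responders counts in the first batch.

Sequential conjugate updates are equivalent to a single update on the pooled data, so total successes = posterior α − prior α and total failures = posterior β − prior β.
Total across both batches: 38−15=23 responders, 27−16=11 non-responders.
Subtract the second batch: 23−14=9 responders and 11−8=3 non-responders.

9 responders and 3 non-responders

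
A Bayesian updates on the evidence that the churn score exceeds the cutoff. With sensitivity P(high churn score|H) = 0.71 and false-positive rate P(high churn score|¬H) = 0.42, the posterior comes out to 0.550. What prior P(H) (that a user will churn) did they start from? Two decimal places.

Bayes' rule in odds form gives O(H|E) = O(H)·[P(E|H)/P(E|¬H)], hence O(H) = O(H|E)/LR.
Posterior odds = 0.550/(1−0.550) = 1.2222. LR = 0.71/0.42 = 1.6905.
Prior odds = 1.2222/1.6905 = 0.7230, so P(H) = 0.7230/(1+0.7230) ≈ 0.42.

P(H) = 0.42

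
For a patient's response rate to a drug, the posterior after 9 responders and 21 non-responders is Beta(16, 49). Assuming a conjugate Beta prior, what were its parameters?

A Beta(α, β) prior with s successes and f failures in binomial data gives a Beta(α+s, β+f) posterior.
Subtract the data counts: 16−9=7, 49−21=28.

Beta(7, 28)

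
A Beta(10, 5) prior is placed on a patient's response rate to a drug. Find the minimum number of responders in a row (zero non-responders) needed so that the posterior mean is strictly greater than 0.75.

After k responders and 0 non-responders the posterior is Beta(10+k, 5), with mean (10+k)/(10+5+k).
Set (10+k)/(15+k) > 0.75 and solve: k > (0.75·15 − 10)/(1 − 0.75) = 5.000.
The smallest integer exceeding 5.000 is 6, and checking k=6: (16)/(21) = 0.7619 > 0.75.

k = 6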